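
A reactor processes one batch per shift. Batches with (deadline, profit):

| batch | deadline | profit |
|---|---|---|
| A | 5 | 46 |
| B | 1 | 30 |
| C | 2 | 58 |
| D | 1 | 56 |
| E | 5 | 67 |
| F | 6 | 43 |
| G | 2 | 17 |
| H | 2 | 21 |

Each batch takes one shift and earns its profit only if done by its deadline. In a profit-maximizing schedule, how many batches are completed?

5

Take jobs in profit order; each goes to the latest open slot no later than its deadline.
By profit: E(d5,67), C(d2,58), D(d1,56), A(d5,46), F(d6,43), B(d1,30), H(d2,21), G(d2,17)
E→slot 5; C→slot 2; D→slot 1; A→slot 4; F→slot 6; B skipped; H skipped; G skipped.
5 of 8 scheduled.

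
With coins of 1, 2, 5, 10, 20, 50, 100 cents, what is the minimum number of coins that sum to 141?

4

Use the largest denomination that fits, subtract, and repeat.
141 − 1×100→41 − 2×20→1 − 1×1→0
Total coins = 1 + 2 + 1 = 4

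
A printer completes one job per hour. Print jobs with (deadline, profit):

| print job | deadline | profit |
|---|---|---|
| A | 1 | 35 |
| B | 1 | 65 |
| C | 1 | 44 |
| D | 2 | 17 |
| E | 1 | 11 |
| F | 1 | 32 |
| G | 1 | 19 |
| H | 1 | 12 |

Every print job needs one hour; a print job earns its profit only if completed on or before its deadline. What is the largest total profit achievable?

Profit order: B=65 C=44 A=35 F=32 G=19 D=17 H=12 E=11
Assign: B→slot 1, C skipped, A skipped, F skipped, G skipped, D→slot 2, H skipped, E skipped.
Slots: [1:B] [2:D]
Profit = 65 + 17 = 82

82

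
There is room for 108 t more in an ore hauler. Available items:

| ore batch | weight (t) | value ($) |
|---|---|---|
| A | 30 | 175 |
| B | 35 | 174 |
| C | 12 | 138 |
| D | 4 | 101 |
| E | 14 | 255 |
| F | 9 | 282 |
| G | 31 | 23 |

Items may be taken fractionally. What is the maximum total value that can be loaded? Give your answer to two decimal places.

Sort by value per unit weight and fill in that order.
Order: F (282/9=31.33) > D (101/4=25.25) > E (255/14=18.21) > C (138/12=11.50) > A (175/30=5.83) > B (174/35=4.97) > G (23/31=0.74)
Fill: take F (9 @ 282) → take D (4 @ 101) → take E (14 @ 255) → take C (12 @ 138) → take A (30 @ 175) → take B (35 @ 174) → take 4/31 of G → 2.97; 108/108 used.
Total value = 1127.97

1127.97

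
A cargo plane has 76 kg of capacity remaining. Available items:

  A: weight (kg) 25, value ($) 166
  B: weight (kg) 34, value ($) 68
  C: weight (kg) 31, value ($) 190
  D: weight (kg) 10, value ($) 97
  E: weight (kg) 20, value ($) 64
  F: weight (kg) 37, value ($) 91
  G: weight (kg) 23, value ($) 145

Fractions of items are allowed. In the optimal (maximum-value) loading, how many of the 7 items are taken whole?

Sort by value per unit weight and fill in that order.
Ratios (sorted): D 9.70, A 6.64, G 6.30, C 6.13, E 3.20, F 2.46, B 2.00
take D (10 @ 97); take A (25 @ 166); take G (23 @ 145); take 18/31 of C → 110.32. Capacity used 76/76.
3 item(s) taken whole; one partial (take 18/31 of C).

3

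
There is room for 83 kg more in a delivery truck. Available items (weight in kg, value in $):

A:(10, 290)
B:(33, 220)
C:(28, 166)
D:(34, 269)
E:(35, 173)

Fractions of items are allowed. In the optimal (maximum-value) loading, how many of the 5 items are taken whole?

Sort by value per unit weight and fill in that order.
Order: A (290/10=29.00) > D (269/34=7.91) > B (220/33=6.67) > C (166/28=5.93) > E (173/35=4.94)
Fill: take A (10 @ 290) → take D (34 @ 269) → take B (33 @ 220) → take 6/28 of C → 35.57; 83/83 used.
3 item(s) taken whole; one partial (take 6/28 of C).

3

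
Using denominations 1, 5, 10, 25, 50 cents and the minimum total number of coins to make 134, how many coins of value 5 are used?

1

Use the largest denomination that fits, subtract, and repeat.
134 − 2×50→34 − 1×25→9 − 1×5→4 − 4×1→0
Count of 5: 1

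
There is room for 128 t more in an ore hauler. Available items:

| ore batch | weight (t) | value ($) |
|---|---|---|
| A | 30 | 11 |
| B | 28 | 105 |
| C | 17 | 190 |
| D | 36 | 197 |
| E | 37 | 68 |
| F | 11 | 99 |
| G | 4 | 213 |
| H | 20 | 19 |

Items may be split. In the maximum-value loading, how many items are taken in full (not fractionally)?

5

Ratios (sorted): G 53.25, C 11.18, F 9.00, D 5.47, B 3.75, E 1.84, H 0.95, A 0.37
take G (4 @ 213); take C (17 @ 190); take F (11 @ 99); take D (36 @ 197); take B (28 @ 105); take 32/37 of E → 58.81. Capacity used 128/128.
5 item(s) taken whole; one partial (take 32/37 of E).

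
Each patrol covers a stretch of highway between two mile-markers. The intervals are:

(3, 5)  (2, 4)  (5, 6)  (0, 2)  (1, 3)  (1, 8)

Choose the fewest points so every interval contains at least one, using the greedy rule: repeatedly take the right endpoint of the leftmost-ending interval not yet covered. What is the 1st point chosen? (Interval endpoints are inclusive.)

2

By right end: [0,2]  [1,3]  [2,4]  [3,5]  [5,6]  [1,8]
[0,2] uncovered → point at 2; [3,5] uncovered → point at 5.
Points: 2, 5 (2 total).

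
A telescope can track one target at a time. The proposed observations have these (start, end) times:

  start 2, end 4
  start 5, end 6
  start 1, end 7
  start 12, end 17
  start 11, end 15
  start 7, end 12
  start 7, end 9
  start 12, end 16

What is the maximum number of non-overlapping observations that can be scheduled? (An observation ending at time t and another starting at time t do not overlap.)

Sort by end time and greedily take each interval whose start is ≥ the last chosen end.
Sorted by end: (2,4)  (5,6)  (1,7)  (7,9)  (7,12)  (11,15)  (12,16)  (12,17)
take (2,4); take (5,6); take (7,9); take (11,15).
Selected 4 observations.

4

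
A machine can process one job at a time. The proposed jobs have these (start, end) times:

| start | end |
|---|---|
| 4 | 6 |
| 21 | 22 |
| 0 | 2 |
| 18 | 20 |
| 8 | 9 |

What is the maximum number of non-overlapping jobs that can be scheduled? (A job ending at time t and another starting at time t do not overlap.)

5

By end time: (0,2), (4,6), (8,9), (18,20), (21,22).
Pick (0,2); next start ≥ 2 → (4,6); next start ≥ 6 → (8,9); next start ≥ 9 → (18,20); next start ≥ 20 → (21,22).
Selected 5 jobs.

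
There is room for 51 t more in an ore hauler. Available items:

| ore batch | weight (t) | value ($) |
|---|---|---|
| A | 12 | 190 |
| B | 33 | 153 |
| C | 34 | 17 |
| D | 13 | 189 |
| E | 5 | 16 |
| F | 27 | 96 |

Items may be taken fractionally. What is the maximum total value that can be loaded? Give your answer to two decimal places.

Sort by value per unit weight and fill in that order.
Ratios (sorted): A 15.83, D 14.54, B 4.64, F 3.56, E 3.20, C 0.50
take A (12 @ 190); take D (13 @ 189); take 26/33 of B → 120.55. Capacity used 51/51.
Total value = 499.55

499.55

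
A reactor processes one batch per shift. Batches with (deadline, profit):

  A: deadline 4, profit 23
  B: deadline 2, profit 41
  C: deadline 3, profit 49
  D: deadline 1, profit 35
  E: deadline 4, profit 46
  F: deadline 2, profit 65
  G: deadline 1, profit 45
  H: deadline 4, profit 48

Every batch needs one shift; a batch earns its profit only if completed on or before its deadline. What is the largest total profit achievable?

Take jobs in profit order; each goes to the latest open slot no later than its deadline.
Profit order: F=65 C=49 H=48 E=46 G=45 B=41 D=35 A=23
Assign: F→slot 2, C→slot 3, H→slot 4, E→slot 1, G skipped, B skipped, D skipped, A skipped.
Slots: [1:E] [2:F] [3:C] [4:H]
Profit = 46 + 65 + 49 + 48 = 208

208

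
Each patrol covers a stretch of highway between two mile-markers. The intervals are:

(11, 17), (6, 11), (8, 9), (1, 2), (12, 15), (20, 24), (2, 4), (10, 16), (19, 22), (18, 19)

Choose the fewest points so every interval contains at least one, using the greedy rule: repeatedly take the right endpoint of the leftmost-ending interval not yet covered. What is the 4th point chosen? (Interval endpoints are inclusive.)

19

Sort by right endpoint; whenever an interval is uncovered, place a point at its right end.
By right end: [1,2]  [2,4]  [8,9]  [6,11]  [12,15]  [10,16]  [11,17]  [18,19]  [19,22]  [20,24]
[1,2] uncovered → point at 2; [8,9] uncovered → point at 9; [12,15] uncovered → point at 15; [18,19] uncovered → point at 19; [20,24] uncovered → point at 24.
Points: 2, 9, 15, 19, 24 (5 total).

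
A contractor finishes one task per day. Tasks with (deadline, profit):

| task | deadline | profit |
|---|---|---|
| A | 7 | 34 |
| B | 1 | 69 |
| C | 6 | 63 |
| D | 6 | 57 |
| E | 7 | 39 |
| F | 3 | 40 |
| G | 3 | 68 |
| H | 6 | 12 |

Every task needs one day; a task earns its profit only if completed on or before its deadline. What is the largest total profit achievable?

Take jobs in profit order; each goes to the latest open slot no later than its deadline.
By profit: B(d1,69), G(d3,68), C(d6,63), D(d6,57), F(d3,40), E(d7,39), A(d7,34), H(d6,12)
B→slot 1; G→slot 3; C→slot 6; D→slot 5; F→slot 2; E→slot 7; A→slot 4; H skipped.
Profit = 69 + 40 + 68 + 34 + 57 + 63 + 39 = 370

370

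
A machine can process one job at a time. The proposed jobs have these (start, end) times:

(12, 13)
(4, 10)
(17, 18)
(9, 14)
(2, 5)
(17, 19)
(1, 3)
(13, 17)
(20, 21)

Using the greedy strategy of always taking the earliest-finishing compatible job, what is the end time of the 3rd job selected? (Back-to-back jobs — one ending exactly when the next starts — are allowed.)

13

By end time: (1,3), (2,5), (4,10), (12,13), (9,14), (13,17), (17,18), (17,19), (20,21).
Pick (1,3); next start ≥ 3 → (4,10); next start ≥ 10 → (12,13); next start ≥ 13 → (13,17); next start ≥ 17 → (17,18); next start ≥ 18 → (20,21).
Selected: (1,3) (4,10) (12,13) (13,17) (17,18) (20,21)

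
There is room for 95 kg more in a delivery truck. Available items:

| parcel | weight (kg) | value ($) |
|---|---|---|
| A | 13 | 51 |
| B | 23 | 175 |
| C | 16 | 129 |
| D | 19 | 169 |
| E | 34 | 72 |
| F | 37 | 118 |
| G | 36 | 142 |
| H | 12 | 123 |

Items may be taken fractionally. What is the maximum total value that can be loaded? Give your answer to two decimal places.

Sort by value per unit weight and fill in that order.
Ratios (sorted): H 10.25, D 8.89, C 8.06, B 7.61, G 3.94, A 3.92, F 3.19, E 2.12
take H (12 @ 123); take D (19 @ 169); take C (16 @ 129); take B (23 @ 175); take 25/36 of G → 98.61. Capacity used 95/95.
Total value = 694.61

694.61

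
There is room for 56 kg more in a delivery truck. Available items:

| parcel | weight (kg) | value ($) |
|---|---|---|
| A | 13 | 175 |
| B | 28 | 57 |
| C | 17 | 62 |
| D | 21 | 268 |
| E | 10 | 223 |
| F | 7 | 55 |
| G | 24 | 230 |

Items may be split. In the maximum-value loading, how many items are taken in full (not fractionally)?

Sort by value per unit weight and fill in that order.
Order: E (223/10=22.30) > A (175/13=13.46) > D (268/21=12.76) > G (230/24=9.58) > F (55/7=7.86) > C (62/17=3.65) > B (57/28=2.04)
Fill: take E (10 @ 223) → take A (13 @ 175) → take D (21 @ 268) → take 12/24 of G → 115.00; 56/56 used.
3 item(s) taken whole; one partial (take 12/24 of G).

3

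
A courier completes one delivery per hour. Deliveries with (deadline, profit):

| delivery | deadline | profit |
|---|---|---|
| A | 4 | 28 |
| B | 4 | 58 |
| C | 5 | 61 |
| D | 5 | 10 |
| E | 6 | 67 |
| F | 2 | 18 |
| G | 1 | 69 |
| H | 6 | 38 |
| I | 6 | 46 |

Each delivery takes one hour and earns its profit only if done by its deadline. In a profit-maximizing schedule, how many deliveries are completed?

By profit: G(d1,69), E(d6,67), C(d5,61), B(d4,58), I(d6,46), H(d6,38), A(d4,28), F(d2,18), D(d5,10)
G→slot 1; E→slot 6; C→slot 5; B→slot 4; I→slot 3; H→slot 2; A skipped; F skipped; D skipped.
6 of 9 scheduled.

6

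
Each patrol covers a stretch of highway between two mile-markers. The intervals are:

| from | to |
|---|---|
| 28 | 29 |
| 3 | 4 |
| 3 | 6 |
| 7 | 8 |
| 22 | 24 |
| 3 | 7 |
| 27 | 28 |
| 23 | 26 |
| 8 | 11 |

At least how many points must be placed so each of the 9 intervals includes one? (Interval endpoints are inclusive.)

4

By right end: [3,4]  [3,6]  [3,7]  [7,8]  [8,11]  [22,24]  [23,26]  [27,28]  [28,29]
[3,4] uncovered → point at 4; [7,8] uncovered → point at 8; [22,24] uncovered → point at 24; [27,28] uncovered → point at 28.
Points: 4, 8, 24, 28 (4 total).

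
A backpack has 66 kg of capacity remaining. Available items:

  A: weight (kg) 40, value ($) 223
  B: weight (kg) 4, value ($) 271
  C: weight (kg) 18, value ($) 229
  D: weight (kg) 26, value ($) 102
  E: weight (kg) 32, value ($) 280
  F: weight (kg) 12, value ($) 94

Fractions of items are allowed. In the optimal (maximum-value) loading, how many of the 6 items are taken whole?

Sort by value per unit weight and fill in that order.
Ratios (sorted): B 67.75, C 12.72, E 8.75, F 7.83, A 5.58, D 3.92
take B (4 @ 271); take C (18 @ 229); take E (32 @ 280); take F (12 @ 94). Capacity used 66/66.
4 item(s) taken whole.

4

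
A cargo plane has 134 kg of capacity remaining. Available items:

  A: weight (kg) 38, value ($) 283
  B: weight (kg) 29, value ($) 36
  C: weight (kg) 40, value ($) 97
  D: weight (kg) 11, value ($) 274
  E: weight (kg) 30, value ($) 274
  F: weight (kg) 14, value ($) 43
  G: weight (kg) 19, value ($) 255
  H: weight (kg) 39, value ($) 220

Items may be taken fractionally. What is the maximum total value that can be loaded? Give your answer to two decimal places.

Ratios (sorted): D 24.91, G 13.42, E 9.13, A 7.45, H 5.64, F 3.07, C 2.42, B 1.24
take D (11 @ 274); take G (19 @ 255); take E (30 @ 274); take A (38 @ 283); take 36/39 of H → 203.08. Capacity used 134/134.
Total value = 1289.08

1289.08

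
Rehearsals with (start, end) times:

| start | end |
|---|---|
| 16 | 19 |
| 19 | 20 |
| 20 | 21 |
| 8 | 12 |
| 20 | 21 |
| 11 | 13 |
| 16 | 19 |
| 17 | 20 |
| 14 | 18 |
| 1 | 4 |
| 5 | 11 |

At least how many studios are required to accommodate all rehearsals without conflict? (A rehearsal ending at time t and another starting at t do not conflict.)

4

starts: [1, 5, 8, 11, 14, 16, 16, 17, 19, 20, 20]
ends:   [4, 11, 12, 13, 18, 19, 19, 20, 20, 21, 21]
s1→1 e4→0 s5→1 s8→2 e11→1 s11→2 e12→1 e13→0 s14→1 s16→2 s16→3 s17→4  — peak 4.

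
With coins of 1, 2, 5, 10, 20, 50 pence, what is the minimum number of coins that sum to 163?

6

Use the largest denomination that fits, subtract, and repeat.
163 = 3×50 + 1×10 + 1×2 + 1×1
Total coins = 3 + 1 + 1 + 1 = 6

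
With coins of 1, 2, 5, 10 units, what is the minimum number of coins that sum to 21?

Greedy: take as many of the largest coin as possible, then repeat with the remainder.
21 − 2×10→1 − 1×1→0
Total coins = 2 + 1 = 3

3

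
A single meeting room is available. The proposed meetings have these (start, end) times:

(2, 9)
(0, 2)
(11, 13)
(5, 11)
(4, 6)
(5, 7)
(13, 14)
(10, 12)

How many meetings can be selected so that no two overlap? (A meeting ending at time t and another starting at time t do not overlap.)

4

Sorted by end: (0,2)  (4,6)  (5,7)  (2,9)  (5,11)  (10,12)  (11,13)  (13,14)
take (0,2); take (4,6); take (10,12); take (13,14).
Selected 4 meetings.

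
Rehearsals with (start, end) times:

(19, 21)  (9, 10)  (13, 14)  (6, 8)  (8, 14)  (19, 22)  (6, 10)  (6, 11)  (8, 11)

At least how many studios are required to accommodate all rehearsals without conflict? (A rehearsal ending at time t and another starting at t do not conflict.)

Events (time:±→running): 6:+→1 6:+→2 6:+→3 8:-→2 8:+→3 8:+→4 9:+→5 … peak 5.

5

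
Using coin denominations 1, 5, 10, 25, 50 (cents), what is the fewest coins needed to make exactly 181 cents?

Use the largest denomination that fits, subtract, and repeat.
181 − 3×50→31 − 1×25→6 − 1×5→1 − 1×1→0
Total coins = 3 + 1 + 1 + 1 = 6

6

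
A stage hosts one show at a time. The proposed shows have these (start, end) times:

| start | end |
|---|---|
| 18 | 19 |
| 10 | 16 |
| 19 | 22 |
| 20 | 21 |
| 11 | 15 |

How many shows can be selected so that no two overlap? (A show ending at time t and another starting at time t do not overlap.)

Greedy by earliest finish: after sorting by end time, pick each interval compatible with the last pick.
Sorted by end: (11,15)  (10,16)  (18,19)  (20,21)  (19,22)
take (11,15); take (18,19); take (20,21).
Selected 3 shows.

3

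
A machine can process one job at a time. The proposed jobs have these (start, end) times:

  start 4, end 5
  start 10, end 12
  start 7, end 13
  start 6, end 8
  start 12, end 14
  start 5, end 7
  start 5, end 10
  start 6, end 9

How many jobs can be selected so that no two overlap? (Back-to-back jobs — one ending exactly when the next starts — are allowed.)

Sorted by end: (4,5)  (5,7)  (6,8)  (6,9)  (5,10)  (10,12)  (7,13)  (12,14)
take (4,5); take (5,7); skip (6,9); take (10,12); take (12,14).
Selected 4 jobs.

4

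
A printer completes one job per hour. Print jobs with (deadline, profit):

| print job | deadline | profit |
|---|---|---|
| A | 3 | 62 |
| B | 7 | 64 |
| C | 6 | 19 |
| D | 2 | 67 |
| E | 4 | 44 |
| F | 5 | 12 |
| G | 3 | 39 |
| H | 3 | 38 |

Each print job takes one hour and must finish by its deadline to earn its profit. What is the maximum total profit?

Sort by profit descending; place each in the latest free slot ≤ its deadline.
Profit order: D=67 B=64 A=62 E=44 G=39 H=38 C=19 F=12
Assign: D→slot 2, B→slot 7, A→slot 3, E→slot 4, G→slot 1, H skipped, C→slot 6, F→slot 5.
Slots: [1:G] [2:D] [3:A] [4:E] [5:F] [6:C] [7:B]
Profit = 39 + 67 + 62 + 44 + 12 + 19 + 64 = 307

307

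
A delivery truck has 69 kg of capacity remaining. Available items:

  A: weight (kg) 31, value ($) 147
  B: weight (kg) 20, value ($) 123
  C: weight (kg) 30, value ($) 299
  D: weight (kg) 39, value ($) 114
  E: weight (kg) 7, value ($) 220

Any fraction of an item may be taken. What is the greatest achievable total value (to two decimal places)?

698.90

Greedy by value/weight ratio, highest first.
Order: E (220/7=31.43) > C (299/30=9.97) > B (123/20=6.15) > A (147/31=4.74) > D (114/39=2.92)
Fill: take E (7 @ 220) → take C (30 @ 299) → take B (20 @ 123) → take 12/31 of A → 56.90; 69/69 used.
Total value = 698.90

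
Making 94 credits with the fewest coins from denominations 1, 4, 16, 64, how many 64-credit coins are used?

94 = 1×64 + 1×16 + 3×4 + 2×1
Count of 64: 1

1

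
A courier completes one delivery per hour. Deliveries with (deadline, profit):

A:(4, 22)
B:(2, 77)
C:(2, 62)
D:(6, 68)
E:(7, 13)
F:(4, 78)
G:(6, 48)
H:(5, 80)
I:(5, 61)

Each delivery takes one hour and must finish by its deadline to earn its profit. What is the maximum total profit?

Take jobs in profit order; each goes to the latest open slot no later than its deadline.
Profit order: H=80 F=78 B=77 D=68 C=62 I=61 G=48 A=22 E=13
Assign: H→slot 5, F→slot 4, B→slot 2, D→slot 6, C→slot 1, I→slot 3, G skipped, A skipped, E→slot 7.
Slots: [1:C] [2:B] [3:I] [4:F] [5:H] [6:D] [7:E]
Profit = 62 + 77 + 61 + 78 + 80 + 68 + 13 = 439

439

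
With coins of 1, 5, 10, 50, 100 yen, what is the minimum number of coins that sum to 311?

Greedy: take as many of the largest coin as possible, then repeat with the remainder.
311 − 3×100→11 − 1×10→1 − 1×1→0
Total coins = 3 + 1 + 1 = 5

5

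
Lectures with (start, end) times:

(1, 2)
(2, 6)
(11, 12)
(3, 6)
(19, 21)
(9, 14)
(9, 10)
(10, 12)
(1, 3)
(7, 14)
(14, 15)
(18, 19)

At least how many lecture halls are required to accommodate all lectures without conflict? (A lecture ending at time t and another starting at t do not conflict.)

The answer is the maximum number of intervals overlapping at any instant.
starts: [1, 1, 2, 3, 7, 9, 9, 10, 11, 14, 18, 19]
ends:   [2, 3, 6, 6, 10, 12, 12, 14, 14, 15, 19, 21]
s1→1 s1→2 e2→1 s2→2 e3→1 s3→2 e6→1 e6→0 s7→1 s9→2 s9→3 e10→2 s10→3 s11→4  — peak 4.

4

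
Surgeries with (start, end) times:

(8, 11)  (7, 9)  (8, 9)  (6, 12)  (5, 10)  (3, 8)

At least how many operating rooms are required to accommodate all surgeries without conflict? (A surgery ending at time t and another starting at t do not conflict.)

5

Count concurrent intervals with a sweep; the peak is the room count.
Events (time:±→running): 3:+→1 5:+→2 6:+→3 7:+→4 8:-→3 8:+→4 8:+→5 … peak 5.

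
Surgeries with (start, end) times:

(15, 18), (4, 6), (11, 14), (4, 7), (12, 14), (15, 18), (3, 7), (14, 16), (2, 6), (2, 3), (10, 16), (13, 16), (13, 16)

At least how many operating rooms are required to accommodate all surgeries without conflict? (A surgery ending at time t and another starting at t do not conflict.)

6

The answer is the maximum number of intervals overlapping at any instant.
Events (time:±→running): 2:+→1 2:+→2 3:-→1 3:+→2 4:+→3 4:+→4 6:-→3 6:-→2 7:-→1 7:-→0 10:+→1 11:+→2 12:+→3 13:+→4 13:+→5 14:-→4 14:-→3 14:+→4 15:+→5 15:+→6 … peak 6.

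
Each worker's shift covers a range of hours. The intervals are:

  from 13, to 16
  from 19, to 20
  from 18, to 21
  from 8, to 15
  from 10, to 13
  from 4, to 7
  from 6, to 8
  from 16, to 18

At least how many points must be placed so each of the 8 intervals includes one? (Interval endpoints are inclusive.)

4

Process intervals by earliest right end; each time one isn't hit yet, stab at its right endpoint.
Sorted: [4,7] [6,8] [10,13] [8,15] [13,16] [16,18] [19,20] [18,21]
{[4,7],[6,8]} hit by 7; {[10,13],[8,15],[13,16]} hit by 13; {[16,18]} hit by 18; {[19,20],[18,21]} hit by 20.
Points: 7, 13, 18, 20 (4 total).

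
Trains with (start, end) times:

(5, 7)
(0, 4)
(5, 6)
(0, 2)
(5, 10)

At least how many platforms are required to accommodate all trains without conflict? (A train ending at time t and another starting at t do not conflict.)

3

Events (time:±→running): 0:+→1 0:+→2 2:-→1 4:-→0 5:+→1 5:+→2 5:+→3 … peak 3.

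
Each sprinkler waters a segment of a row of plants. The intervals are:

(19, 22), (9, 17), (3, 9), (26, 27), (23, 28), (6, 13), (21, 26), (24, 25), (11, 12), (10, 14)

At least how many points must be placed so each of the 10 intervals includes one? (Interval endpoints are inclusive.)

5

Process intervals by earliest right end; each time one isn't hit yet, stab at its right endpoint.
Sorted: [3,9] [11,12] [6,13] [10,14] [9,17] [19,22] [24,25] [21,26] [26,27] [23,28]
{[3,9]} hit by 9; {[11,12],[6,13],[10,14],[9,17]} hit by 12; {[19,22]} hit by 22; {[24,25],[21,26]} hit by 25; {[26,27],[23,28]} hit by 27.
Points: 9, 12, 22, 25, 27 (5 total).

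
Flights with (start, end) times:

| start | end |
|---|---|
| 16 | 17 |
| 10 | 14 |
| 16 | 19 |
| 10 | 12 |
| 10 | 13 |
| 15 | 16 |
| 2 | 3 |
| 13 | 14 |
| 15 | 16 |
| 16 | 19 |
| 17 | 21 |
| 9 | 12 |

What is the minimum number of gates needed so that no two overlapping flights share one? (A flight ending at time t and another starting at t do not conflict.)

starts: [2, 9, 10, 10, 10, 13, 15, 15, 16, 16, 16, 17]
ends:   [3, 12, 12, 13, 14, 14, 16, 16, 17, 19, 19, 21]
s2→1 e3→0 s9→1 s10→2 s10→3 s10→4  — peak 4.

4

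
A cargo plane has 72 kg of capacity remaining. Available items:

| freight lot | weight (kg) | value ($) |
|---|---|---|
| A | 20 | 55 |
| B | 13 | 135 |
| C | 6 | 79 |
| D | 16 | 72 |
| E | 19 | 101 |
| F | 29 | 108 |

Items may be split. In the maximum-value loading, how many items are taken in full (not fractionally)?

Sort by value per unit weight and fill in that order.
Ratios (sorted): C 13.17, B 10.38, E 5.32, D 4.50, F 3.72, A 2.75
take C (6 @ 79); take B (13 @ 135); take E (19 @ 101); take D (16 @ 72); take 18/29 of F → 67.03. Capacity used 72/72.
4 item(s) taken whole; one partial (take 18/29 of F).

4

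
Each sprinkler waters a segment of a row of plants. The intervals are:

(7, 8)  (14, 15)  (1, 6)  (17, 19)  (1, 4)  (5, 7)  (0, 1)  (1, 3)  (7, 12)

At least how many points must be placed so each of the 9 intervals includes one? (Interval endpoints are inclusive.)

Sorted: [0,1] [1,3] [1,4] [1,6] [5,7] [7,8] [7,12] [14,15] [17,19]
{[0,1],[1,3],[1,4],[1,6]} hit by 1; {[5,7],[7,8],[7,12]} hit by 7; {[14,15]} hit by 15; {[17,19]} hit by 19.
Points: 1, 7, 15, 19 (4 total).

4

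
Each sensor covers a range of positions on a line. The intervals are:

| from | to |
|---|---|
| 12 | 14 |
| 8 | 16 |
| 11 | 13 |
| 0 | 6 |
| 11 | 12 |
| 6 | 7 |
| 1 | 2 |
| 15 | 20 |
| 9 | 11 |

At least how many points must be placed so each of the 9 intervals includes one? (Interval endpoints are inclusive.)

5

Sort by right endpoint; whenever an interval is uncovered, place a point at its right end.
By right end: [1,2]  [0,6]  [6,7]  [9,11]  [11,12]  [11,13]  [12,14]  [8,16]  [15,20]
[1,2] uncovered → point at 2; [6,7] uncovered → point at 7; [9,11] uncovered → point at 11; [12,14] uncovered → point at 14; [15,20] uncovered → point at 20.
Points: 2, 7, 11, 14, 20 (5 total).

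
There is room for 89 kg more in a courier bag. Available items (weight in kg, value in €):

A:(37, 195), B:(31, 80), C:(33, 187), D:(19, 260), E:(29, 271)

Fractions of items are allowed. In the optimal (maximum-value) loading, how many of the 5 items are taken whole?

3

Order: D (260/19=13.68) > E (271/29=9.34) > C (187/33=5.67) > A (195/37=5.27) > B (80/31=2.58)
Fill: take D (19 @ 260) → take E (29 @ 271) → take C (33 @ 187) → take 8/37 of A → 42.16; 89/89 used.
3 item(s) taken whole; one partial (take 8/37 of A).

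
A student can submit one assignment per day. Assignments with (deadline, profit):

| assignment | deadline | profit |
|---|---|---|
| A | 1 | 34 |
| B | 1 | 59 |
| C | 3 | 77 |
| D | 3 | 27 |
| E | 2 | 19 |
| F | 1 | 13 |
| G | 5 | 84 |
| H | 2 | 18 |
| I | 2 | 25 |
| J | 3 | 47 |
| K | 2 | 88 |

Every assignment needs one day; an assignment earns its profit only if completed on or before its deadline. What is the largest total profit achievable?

Take jobs in profit order; each goes to the latest open slot no later than its deadline.
By profit: K(d2,88), G(d5,84), C(d3,77), B(d1,59), J(d3,47), A(d1,34), D(d3,27), I(d2,25), E(d2,19), H(d2,18), F(d1,13)
K→slot 2; G→slot 5; C→slot 3; B→slot 1; J skipped; A skipped; D skipped; I skipped; E skipped; H skipped; F skipped.
Profit = 59 + 88 + 77 + 84 = 308

308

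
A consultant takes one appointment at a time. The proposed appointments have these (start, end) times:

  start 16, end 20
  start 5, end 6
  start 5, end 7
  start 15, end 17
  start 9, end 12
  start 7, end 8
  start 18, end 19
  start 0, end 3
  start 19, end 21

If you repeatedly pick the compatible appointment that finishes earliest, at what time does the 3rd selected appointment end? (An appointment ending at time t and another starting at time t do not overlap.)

Sort by end time and greedily take each interval whose start is ≥ the last chosen end.
Sorted by end: (0,3)  (5,6)  (5,7)  (7,8)  (9,12)  (15,17)  (18,19)  (16,20)  (19,21)
take (0,3); take (5,6); take (7,8); take (9,12); take (15,17); take (18,19); take (19,21).
Selected: (0,3) (5,6) (7,8) (9,12) (15,17) (18,19) (19,21)

8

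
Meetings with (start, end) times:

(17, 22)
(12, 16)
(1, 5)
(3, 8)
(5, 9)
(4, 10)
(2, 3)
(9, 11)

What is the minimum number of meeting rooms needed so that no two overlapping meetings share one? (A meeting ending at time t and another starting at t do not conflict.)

starts: [1, 2, 3, 4, 5, 9, 12, 17]
ends:   [3, 5, 8, 9, 10, 11, 16, 22]
s1→1 s2→2 e3→1 s3→2 s4→3  — peak 3.

3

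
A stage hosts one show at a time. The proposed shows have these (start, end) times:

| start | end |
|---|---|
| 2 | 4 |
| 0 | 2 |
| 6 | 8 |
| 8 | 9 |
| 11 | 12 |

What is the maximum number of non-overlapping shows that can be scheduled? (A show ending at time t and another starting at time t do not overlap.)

By end time: (0,2), (2,4), (6,8), (8,9), (11,12).
Pick (0,2); next start ≥ 2 → (2,4); next start ≥ 4 → (6,8); next start ≥ 8 → (8,9); next start ≥ 9 → (11,12).
Selected 5 shows.

5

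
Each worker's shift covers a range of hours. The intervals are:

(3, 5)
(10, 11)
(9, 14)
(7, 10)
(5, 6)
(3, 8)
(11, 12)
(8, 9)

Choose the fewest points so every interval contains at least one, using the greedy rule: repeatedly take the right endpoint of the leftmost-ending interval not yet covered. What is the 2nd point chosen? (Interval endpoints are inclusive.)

Process intervals by earliest right end; each time one isn't hit yet, stab at its right endpoint.
Sorted: [3,5] [5,6] [3,8] [8,9] [7,10] [10,11] [11,12] [9,14]
{[3,5],[5,6],[3,8]} hit by 5; {[8,9],[7,10]} hit by 9; {[10,11],[11,12],[9,14]} hit by 11.
Points: 5, 9, 11 (3 total).

9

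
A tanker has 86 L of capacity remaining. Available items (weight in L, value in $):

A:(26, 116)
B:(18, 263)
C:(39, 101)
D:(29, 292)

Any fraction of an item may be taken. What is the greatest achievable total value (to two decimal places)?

Sort by value per unit weight and fill in that order.
Ratios (sorted): B 14.61, D 10.07, A 4.46, C 2.59
take B (18 @ 263); take D (29 @ 292); take A (26 @ 116); take 13/39 of C → 33.67. Capacity used 86/86.
Total value = 704.67

704.67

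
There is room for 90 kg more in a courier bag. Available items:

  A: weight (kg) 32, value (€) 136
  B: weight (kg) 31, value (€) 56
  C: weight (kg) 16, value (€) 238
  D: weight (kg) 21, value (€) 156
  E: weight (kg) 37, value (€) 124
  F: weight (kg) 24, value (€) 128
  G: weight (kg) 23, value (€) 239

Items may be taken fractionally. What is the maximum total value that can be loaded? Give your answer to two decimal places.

786.50

Greedy by value/weight ratio, highest first.
Order: C (238/16=14.88) > G (239/23=10.39) > D (156/21=7.43) > F (128/24=5.33) > A (136/32=4.25) > E (124/37=3.35) > B (56/31=1.81)
Fill: take C (16 @ 238) → take G (23 @ 239) → take D (21 @ 156) → take F (24 @ 128) → take 6/32 of A → 25.50; 90/90 used.
Total value = 786.50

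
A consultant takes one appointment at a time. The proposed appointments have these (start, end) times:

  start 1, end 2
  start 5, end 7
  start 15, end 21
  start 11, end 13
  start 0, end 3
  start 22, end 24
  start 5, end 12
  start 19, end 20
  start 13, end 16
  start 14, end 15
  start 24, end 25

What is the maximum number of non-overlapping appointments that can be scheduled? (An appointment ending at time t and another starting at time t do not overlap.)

Sorted by end: (1,2)  (0,3)  (5,7)  (5,12)  (11,13)  (14,15)  (13,16)  (19,20)  (15,21)  (22,24)  (24,25)
take (1,2); take (5,7); take (11,13); take (14,15); take (19,20); take (22,24); take (24,25).
Selected 7 appointments.

7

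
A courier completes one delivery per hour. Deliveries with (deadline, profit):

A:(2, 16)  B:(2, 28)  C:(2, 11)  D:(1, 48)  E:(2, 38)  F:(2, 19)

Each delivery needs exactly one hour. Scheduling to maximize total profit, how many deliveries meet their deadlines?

2

By profit: D(d1,48), E(d2,38), B(d2,28), F(d2,19), A(d2,16), C(d2,11)
D→slot 1; E→slot 2; B skipped; F skipped; A skipped; C skipped.
2 of 6 scheduled.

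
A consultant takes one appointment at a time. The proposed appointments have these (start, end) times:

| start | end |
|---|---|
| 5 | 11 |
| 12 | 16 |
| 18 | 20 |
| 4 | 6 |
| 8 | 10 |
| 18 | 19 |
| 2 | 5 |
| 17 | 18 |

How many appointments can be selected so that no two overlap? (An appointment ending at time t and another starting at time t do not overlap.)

Sort by end time and greedily take each interval whose start is ≥ the last chosen end.
Sorted by end: (2,5)  (4,6)  (8,10)  (5,11)  (12,16)  (17,18)  (18,19)  (18,20)
take (2,5); take (8,10); skip (5,11); take (12,16); take (17,18); take (18,19); skip (18,20).
Selected 5 appointments.

5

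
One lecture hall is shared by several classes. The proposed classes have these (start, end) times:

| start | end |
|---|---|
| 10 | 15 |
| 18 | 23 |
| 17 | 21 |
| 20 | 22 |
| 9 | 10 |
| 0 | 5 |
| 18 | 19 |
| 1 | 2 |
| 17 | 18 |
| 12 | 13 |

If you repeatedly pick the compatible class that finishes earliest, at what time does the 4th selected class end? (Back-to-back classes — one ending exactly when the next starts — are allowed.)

18

Sort by end time and greedily take each interval whose start is ≥ the last chosen end.
Sorted by end: (1,2)  (0,5)  (9,10)  (12,13)  (10,15)  (17,18)  (18,19)  (17,21)  (20,22)  (18,23)
take (1,2); skip (0,5); take (9,10); take (12,13); take (17,18); take (18,19); skip (17,21); take (20,22); skip (18,23).
Selected: (1,2) (9,10) (12,13) (17,18) (18,19) (20,22)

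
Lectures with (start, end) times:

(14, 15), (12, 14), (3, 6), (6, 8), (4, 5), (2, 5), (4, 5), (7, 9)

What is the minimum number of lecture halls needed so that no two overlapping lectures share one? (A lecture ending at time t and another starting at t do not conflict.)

4

starts: [2, 3, 4, 4, 6, 7, 12, 14]
ends:   [5, 5, 5, 6, 8, 9, 14, 15]
s2→1 s3→2 s4→3 s4→4  — peak 4.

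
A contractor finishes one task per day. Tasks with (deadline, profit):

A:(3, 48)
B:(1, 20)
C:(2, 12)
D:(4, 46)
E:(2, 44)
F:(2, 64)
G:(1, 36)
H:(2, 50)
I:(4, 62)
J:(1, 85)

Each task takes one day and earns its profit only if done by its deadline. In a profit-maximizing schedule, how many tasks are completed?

Profit order: J=85 F=64 I=62 H=50 A=48 D=46 E=44 G=36 B=20 C=12
Assign: J→slot 1, F→slot 2, I→slot 4, H skipped, A→slot 3, D skipped, E skipped, G skipped, B skipped, C skipped.
Slots: [1:J] [2:F] [3:A] [4:I]
4 of 10 scheduled.

4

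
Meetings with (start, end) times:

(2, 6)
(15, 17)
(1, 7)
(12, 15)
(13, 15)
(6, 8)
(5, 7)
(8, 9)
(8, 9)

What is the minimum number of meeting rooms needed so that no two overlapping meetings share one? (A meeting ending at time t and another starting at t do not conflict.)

3

The answer is the maximum number of intervals overlapping at any instant.
starts: [1, 2, 5, 6, 8, 8, 12, 13, 15]
ends:   [6, 7, 7, 8, 9, 9, 15, 15, 17]
s1→1 s2→2 s5→3  — peak 3.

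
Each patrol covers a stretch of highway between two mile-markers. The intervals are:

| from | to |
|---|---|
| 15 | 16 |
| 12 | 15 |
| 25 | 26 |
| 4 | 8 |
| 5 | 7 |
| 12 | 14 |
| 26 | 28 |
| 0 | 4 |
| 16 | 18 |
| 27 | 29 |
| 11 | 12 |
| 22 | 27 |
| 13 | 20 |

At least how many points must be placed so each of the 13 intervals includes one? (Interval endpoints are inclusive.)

6

Process intervals by earliest right end; each time one isn't hit yet, stab at its right endpoint.
Sorted: [0,4] [5,7] [4,8] [11,12] [12,14] [12,15] [15,16] [16,18] [13,20] [25,26] [22,27] [26,28] [27,29]
{[0,4]} hit by 4; {[5,7],[4,8]} hit by 7; {[11,12],[12,14],[12,15]} hit by 12; {[15,16],[16,18],[13,20]} hit by 16; {[25,26],[22,27],[26,28]} hit by 26; {[27,29]} hit by 29.
Points: 4, 7, 12, 16, 26, 29 (6 total).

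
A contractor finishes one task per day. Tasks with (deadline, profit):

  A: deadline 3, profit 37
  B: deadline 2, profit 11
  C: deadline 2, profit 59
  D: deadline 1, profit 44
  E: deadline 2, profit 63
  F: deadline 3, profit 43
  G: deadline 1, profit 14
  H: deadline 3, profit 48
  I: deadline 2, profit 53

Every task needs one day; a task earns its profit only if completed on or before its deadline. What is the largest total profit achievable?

Sort by profit descending; place each in the latest free slot ≤ its deadline.
Profit order: E=63 C=59 I=53 H=48 D=44 F=43 A=37 G=14 B=11
Assign: E→slot 2, C→slot 1, I skipped, H→slot 3, D skipped, F skipped, A skipped, G skipped, B skipped.
Slots: [1:C] [2:E] [3:H]
Profit = 59 + 63 + 48 = 170

170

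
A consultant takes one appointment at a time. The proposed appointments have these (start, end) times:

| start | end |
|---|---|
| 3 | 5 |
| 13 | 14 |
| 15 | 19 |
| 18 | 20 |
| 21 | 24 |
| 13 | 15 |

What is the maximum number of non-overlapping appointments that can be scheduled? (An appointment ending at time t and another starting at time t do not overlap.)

4

By end time: (3,5), (13,14), (13,15), (15,19), (18,20), (21,24).
Pick (3,5); next start ≥ 5 → (13,14); next start ≥ 14 → (15,19); next start ≥ 19 → (21,24).
Selected 4 appointments.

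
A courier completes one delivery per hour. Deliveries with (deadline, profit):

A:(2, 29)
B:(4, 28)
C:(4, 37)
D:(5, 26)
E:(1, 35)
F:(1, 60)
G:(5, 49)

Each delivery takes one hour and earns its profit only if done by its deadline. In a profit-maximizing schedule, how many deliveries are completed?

Take jobs in profit order; each goes to the latest open slot no later than its deadline.
Profit order: F=60 G=49 C=37 E=35 A=29 B=28 D=26
Assign: F→slot 1, G→slot 5, C→slot 4, E skipped, A→slot 2, B→slot 3, D skipped.
Slots: [1:F] [2:A] [3:B] [4:C] [5:G]
5 of 7 scheduled.

5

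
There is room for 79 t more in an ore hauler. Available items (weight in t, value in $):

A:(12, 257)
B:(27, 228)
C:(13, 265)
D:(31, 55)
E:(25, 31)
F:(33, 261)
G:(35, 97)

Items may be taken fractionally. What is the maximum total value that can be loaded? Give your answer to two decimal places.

Greedy by value/weight ratio, highest first.
Ratios (sorted): A 21.42, C 20.38, B 8.44, F 7.91, G 2.77, D 1.77, E 1.24
take A (12 @ 257); take C (13 @ 265); take B (27 @ 228); take 27/33 of F → 213.55. Capacity used 79/79.
Total value = 963.55

963.55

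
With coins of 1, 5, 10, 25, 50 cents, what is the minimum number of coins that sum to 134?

134 = 2×50 + 1×25 + 1×5 + 4×1
Total coins = 2 + 1 + 1 + 4 = 8

8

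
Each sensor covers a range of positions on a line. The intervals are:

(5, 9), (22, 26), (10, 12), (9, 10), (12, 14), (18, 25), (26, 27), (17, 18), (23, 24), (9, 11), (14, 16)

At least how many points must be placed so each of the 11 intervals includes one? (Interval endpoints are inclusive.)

Sorted: [5,9] [9,10] [9,11] [10,12] [12,14] [14,16] [17,18] [23,24] [18,25] [22,26] [26,27]
{[5,9],[9,10],[9,11]} hit by 9; {[10,12],[12,14]} hit by 12; {[14,16]} hit by 16; {[17,18]} hit by 18; {[23,24],[18,25],[22,26]} hit by 24; {[26,27]} hit by 27.
Points: 9, 12, 16, 18, 24, 27 (6 total).

6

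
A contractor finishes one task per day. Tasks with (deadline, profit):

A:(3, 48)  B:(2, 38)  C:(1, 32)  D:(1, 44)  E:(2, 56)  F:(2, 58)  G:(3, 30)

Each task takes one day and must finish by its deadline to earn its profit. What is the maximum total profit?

162

Profit order: F=58 E=56 A=48 D=44 B=38 C=32 G=30
Assign: F→slot 2, E→slot 1, A→slot 3, D skipped, B skipped, C skipped, G skipped.
Slots: [1:E] [2:F] [3:A]
Profit = 56 + 58 + 48 = 162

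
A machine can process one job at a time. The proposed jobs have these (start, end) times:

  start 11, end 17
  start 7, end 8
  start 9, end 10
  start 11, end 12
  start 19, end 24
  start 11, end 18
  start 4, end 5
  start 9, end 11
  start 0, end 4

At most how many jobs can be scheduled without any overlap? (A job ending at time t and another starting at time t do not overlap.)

Sorted by end: (0,4)  (4,5)  (7,8)  (9,10)  (9,11)  (11,12)  (11,17)  (11,18)  (19,24)
take (0,4); take (4,5); take (7,8); take (9,10); skip (9,11); take (11,12); skip (11,18); take (19,24).
Selected 6 jobs.

6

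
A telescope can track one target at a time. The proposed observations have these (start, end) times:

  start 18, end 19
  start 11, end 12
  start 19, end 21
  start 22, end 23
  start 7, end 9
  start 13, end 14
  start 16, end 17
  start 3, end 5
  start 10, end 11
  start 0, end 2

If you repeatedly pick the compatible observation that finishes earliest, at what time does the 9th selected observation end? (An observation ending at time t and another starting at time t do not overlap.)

Sort by end time and greedily take each interval whose start is ≥ the last chosen end.
By end time: (0,2), (3,5), (7,9), (10,11), (11,12), (13,14), (16,17), (18,19), (19,21), (22,23).
Pick (0,2); next start ≥ 2 → (3,5); next start ≥ 5 → (7,9); next start ≥ 9 → (10,11); next start ≥ 11 → (11,12); next start ≥ 12 → (13,14); next start ≥ 14 → (16,17); next start ≥ 17 → (18,19); next start ≥ 19 → (19,21); next start ≥ 21 → (22,23).
Selected: (0,2) (3,5) (7,9) (10,11) (11,12) (13,14) (16,17) (18,19) (19,21) (22,23)

21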